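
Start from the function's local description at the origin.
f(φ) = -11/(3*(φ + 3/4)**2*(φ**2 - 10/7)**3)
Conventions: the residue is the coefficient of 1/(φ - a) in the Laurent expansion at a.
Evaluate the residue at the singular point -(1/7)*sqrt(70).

The factor φ**2 - 10/7 splits as (φ - a)(φ - a') with a = -(1/7)*sqrt(70), a' = (1/7)*sqrt(70). At the order-3 pole a set g(φ) = (φ - a)^3*f(φ) = [-11/(3*(φ + 3/4)**2)] / (φ - a')^3.
Order-3 pole: residue = g''(a)/2; g''(-(1/7)*sqrt(70)) = 2596306944/88529281 + (157510853731/44264640500)*sqrt(70), so the residue is 1298153472/88529281 + (157510853731/88529281000)*sqrt(70).

The residue is 1298153472/88529281 + (157510853731/88529281000)*sqrt(70).


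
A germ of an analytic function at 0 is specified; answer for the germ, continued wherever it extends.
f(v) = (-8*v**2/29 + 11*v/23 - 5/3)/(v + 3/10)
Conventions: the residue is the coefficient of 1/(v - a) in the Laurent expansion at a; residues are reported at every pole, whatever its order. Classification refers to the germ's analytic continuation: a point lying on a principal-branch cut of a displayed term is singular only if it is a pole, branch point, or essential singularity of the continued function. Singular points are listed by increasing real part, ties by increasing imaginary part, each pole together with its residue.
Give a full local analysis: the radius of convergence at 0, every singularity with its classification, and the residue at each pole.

Denominator factor (v + 3/10): pole of order 1 at -3/10, modulus 3/10.
The radius of convergence is the smallest modulus among the singular points: 3/10.
At the order-1 pole -3/10 set g(v) = (v - (-3/10))*f(v) = -8*v**2/29 + 11*v/23 - 5/3.
Simple pole: residue = g(a) at a = -3/10, which is -183589/100050.

Radius of convergence at 0: 3/10.
At -3/10: a pole of order 1; residue -183589/100050.


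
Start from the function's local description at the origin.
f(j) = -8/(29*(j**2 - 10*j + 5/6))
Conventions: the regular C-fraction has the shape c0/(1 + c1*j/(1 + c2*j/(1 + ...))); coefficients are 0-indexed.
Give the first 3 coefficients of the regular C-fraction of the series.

Taylor coefficients (expand at 0): a_0 = -48/145, a_1 = -576/145, a_2 = -34272/725.
c0 = a_0 = -48/145. Peel one level at a time: if S = 1 + c*j/S' with S'(0) = 1, then c is the j-coefficient of S and S' = c*j/(S - 1).
S_1 = c0/f = 1 + (-12)*j + (6/5)*j^2 + ...; c1 = -12.
S_2 = c1*j/(S_1 - 1) = 1 + (1/10)*j + ...; c2 = 1/10.

The regular C-fraction coefficients are [-48/145, -12, 1/10].


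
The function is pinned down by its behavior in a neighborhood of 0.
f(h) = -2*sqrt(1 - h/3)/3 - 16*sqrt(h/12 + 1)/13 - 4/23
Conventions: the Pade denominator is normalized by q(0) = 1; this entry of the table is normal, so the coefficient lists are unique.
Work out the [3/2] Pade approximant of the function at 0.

Taylor coefficients needed (expand at 0): a_0 = -1858/897, a_1 = 7/117, a_2 = 29/2808, a_3 = 101/67392, a_4 = 2095/6469632, a_5 = 11627/155271168.
Write the denominator as Q(h) = 1 + q1*h + q2*h^2. Requiring Q*f - P = O(h^6) with deg P <= 3 kills the coefficients of h^4..h^5 in Q*f:
  h^4: a_4 + q1*a_3 + q2*a_2 = 0, i.e. 2095/6469632 + (101/67392)*q1 + (29/2808)*q2 = 0.
  h^5: a_5 + q1*a_4 + q2*a_3 = 0, i.e. 11627/155271168 + (2095/6469632)*q1 + (101/67392)*q2 = 0.
Solving this linear system: q1 = -31397/119706, q2 = 102761/15322368.
The numerator is Q*f truncated at degree 3: P0 = a_0 = -1858/897; P1 = a_1 + q1*a_0 = 10793308/17896047; P2 = a_2 + q1*a_1 + q2*a_0 = -132330841/6872082048; P3 = a_3 + q1*a_2 + q2*a_1 = -4350023/5378151168.

The Pade approximant has numerator coefficients [-1858/897, 10793308/17896047, -132330841/6872082048, -4350023/5378151168]; denominator coefficients [1, -31397/119706, 102761/15322368].


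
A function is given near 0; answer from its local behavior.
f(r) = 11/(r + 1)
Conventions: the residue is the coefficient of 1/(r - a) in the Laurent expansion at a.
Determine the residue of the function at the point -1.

The residue is 11.

At the order-1 pole -1 set g(r) = (r - (-1))*f(r) = 11.
Simple pole: residue = g(a) at a = -1, which is 11.


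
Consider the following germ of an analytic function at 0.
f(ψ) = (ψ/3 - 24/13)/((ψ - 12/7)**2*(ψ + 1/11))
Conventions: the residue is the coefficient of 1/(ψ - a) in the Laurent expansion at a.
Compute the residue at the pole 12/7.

The residue is 433895/753519.

At the order-2 pole 12/7 set g(ψ) = (ψ - (12/7))^2*f(ψ) = (ψ/3 - 24/13)/(ψ + 1/11).
Order-2 pole: residue = g'(a); g'(12/7) = 433895/753519, so the residue is 433895/753519.


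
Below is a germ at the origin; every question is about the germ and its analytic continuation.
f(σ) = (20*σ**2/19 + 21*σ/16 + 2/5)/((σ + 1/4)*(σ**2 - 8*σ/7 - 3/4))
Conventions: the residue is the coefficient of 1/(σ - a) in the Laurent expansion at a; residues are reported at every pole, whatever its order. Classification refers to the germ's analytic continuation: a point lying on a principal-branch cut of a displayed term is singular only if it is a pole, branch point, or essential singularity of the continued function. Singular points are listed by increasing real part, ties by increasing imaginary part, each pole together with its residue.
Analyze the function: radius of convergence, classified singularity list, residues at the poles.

Radius of convergence at 0: 1/4.
At 4/7 - (1/14)*sqrt(211): a pole of order 1; residue 2651/3800 - (18213/400900)*sqrt(211).
At -1/4: a pole of order 1; residue -651/1900.
At 4/7 + (1/14)*sqrt(211): a pole of order 1; residue 2651/3800 + (18213/400900)*sqrt(211).

Denominator factor (σ + 1/4): pole of order 1 at -1/4, modulus 1/4.
Denominator factor (σ**2 - 8*σ/7 - 3/4): discriminant 211/49, real irrational roots 4/7 + (1/14)*sqrt(211) and 4/7 - (1/14)*sqrt(211); poles of order 1, moduli 4/7 + (1/14)*sqrt(211) and -4/7 + (1/14)*sqrt(211).
The radius of convergence is the smallest modulus among the singular points: 1/4.
The factor σ**2 - 8*σ/7 - 3/4 splits as (σ - a)(σ - a') with a = 4/7 - (1/14)*sqrt(211), a' = 4/7 + (1/14)*sqrt(211). At the order-1 pole a set g(σ) = (σ - a)*f(σ) = [(20*σ**2/19 + 21*σ/16 + 2/5)/(σ + 1/4)] / (σ - a').
Simple pole: residue = g(a) at a = 4/7 - (1/14)*sqrt(211), which is 2651/3800 - (18213/400900)*sqrt(211).
At the order-1 pole -1/4 set g(σ) = (σ - (-1/4))*f(σ) = (20*σ**2/19 + 21*σ/16 + 2/5)/(σ**2 - 8*σ/7 - 3/4).
Simple pole: residue = g(a) at a = -1/4, which is -651/1900.
The factor σ**2 - 8*σ/7 - 3/4 splits as (σ - a)(σ - a') with a = 4/7 + (1/14)*sqrt(211), a' = 4/7 - (1/14)*sqrt(211). At the order-1 pole a set g(σ) = (σ - a)*f(σ) = [(20*σ**2/19 + 21*σ/16 + 2/5)/(σ + 1/4)] / (σ - a').
Simple pole: residue = g(a) at a = 4/7 + (1/14)*sqrt(211), which is 2651/3800 + (18213/400900)*sqrt(211).
List the singular points by increasing real part (a conjugate pair: the negative imaginary part first).


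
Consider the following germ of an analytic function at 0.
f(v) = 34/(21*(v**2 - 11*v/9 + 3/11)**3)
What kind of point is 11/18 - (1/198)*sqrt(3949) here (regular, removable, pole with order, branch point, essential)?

The denominator factor v**2 - 11*v/9 + 3/11 vanishes at 11/18 - (1/198)*sqrt(3949) and appears to the power 3; the numerator there equals 34/21, nonzero, and no other factor vanishes.
Hence a pole whose order is the multiplicity, 3.

The point is a pole of order 3.


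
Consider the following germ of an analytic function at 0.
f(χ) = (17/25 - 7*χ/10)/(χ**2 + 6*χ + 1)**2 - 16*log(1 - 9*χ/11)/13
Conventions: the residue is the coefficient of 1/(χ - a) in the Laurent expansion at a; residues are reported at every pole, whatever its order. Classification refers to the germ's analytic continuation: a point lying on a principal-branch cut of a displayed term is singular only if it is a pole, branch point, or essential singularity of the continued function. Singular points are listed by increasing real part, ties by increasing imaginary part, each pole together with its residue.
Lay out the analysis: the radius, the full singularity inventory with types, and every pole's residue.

Denominator factor (χ**2 + 6*χ + 1)^2: discriminant 32, real irrational roots -3 + (2)*sqrt(2) and -3 - (2)*sqrt(2); poles of order 2, moduli 3 - (2)*sqrt(2) and 3 + (2)*sqrt(2).
Branch term (-16/13)*log(1 - χ/(11/9)): its argument vanishes at χ = 11/9, a logarithmic branch point, modulus 11/9.
The radius of convergence is the smallest modulus among the singular points: 3 - (2)*sqrt(2).
The branch term is analytic at -3 - (2)*sqrt(2) and contributes nothing to the residue; only the rational part matters.
The factor χ**2 + 6*χ + 1 splits as (χ - a)(χ - a') with a = -3 - (2)*sqrt(2), a' = -3 + (2)*sqrt(2). At the order-2 pole a set g(χ) = (χ - a)^2*(rational part) = [17/25 - 7*χ/10] / (χ - a')^2.
Order-2 pole: residue = g'(a); g'(-3 - (2)*sqrt(2)) = (139/6400)*sqrt(2), so the residue is (139/6400)*sqrt(2).
The branch term is analytic at -3 + (2)*sqrt(2) and contributes nothing to the residue; only the rational part matters.
The factor χ**2 + 6*χ + 1 splits as (χ - a)(χ - a') with a = -3 + (2)*sqrt(2), a' = -3 - (2)*sqrt(2). At the order-2 pole a set g(χ) = (χ - a)^2*(rational part) = [17/25 - 7*χ/10] / (χ - a')^2.
Order-2 pole: residue = g'(a); g'(-3 + (2)*sqrt(2)) = -(139/6400)*sqrt(2), so the residue is -(139/6400)*sqrt(2).
List the singular points by increasing real part (a conjugate pair: the negative imaginary part first).

Radius of convergence at 0: 3 - (2)*sqrt(2).
At -3 - (2)*sqrt(2): a pole of order 2; residue (139/6400)*sqrt(2).
At -3 + (2)*sqrt(2): a pole of order 2; residue -(139/6400)*sqrt(2).
At 11/9: a logarithmic branch point.


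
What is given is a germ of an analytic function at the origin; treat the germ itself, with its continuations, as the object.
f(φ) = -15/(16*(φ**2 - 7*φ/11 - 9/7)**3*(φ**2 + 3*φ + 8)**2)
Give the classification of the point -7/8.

The point is a regular point.

Denominator factors: φ**2 + 3*φ + 8 = 393/64 at φ = -7/8; φ**2 - 7*φ/11 - 9/7 = 181/4928 at φ = -7/8 — none vanishes.
So the germ continues analytically to -7/8.


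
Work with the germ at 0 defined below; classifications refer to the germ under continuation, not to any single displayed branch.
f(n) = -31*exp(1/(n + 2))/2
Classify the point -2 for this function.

The point is an essential singularity.

The exponent 1/(n - (-2)) has a pole at -2, so exp(1/(n - (-2))) takes every nonzero value near it: an essential singularity (not a pole of any order).


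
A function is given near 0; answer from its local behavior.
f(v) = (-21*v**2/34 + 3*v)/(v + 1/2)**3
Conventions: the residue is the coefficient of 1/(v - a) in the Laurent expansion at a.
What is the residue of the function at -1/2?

The residue is -21/34.

At the order-3 pole -1/2 set g(v) = (v - (-1/2))^3*f(v) = -21*v**2/34 + 3*v.
Order-3 pole: residue = g''(a)/2; g''(-1/2) = -21/17, so the residue is -21/34.


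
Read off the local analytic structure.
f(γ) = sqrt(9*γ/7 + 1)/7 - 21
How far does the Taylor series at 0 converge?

The radius of convergence is 7/9.

Branch term (1/7)*sqrt(1 - γ/(-7/9)): its argument vanishes at γ = -7/9, a square-root branch point, modulus 7/9.
The radius of convergence is the smallest modulus among the singular points: 7/9.


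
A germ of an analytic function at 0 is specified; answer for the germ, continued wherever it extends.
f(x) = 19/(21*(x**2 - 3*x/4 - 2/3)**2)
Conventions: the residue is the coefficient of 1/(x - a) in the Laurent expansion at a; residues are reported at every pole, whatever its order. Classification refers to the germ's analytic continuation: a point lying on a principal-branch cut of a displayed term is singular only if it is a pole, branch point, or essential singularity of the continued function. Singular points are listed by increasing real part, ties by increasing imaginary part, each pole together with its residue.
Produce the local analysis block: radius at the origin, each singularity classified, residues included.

Radius of convergence at 0: -3/8 + (1/24)*sqrt(465).
At 3/8 - (1/24)*sqrt(465): a pole of order 2; residue (2432/168175)*sqrt(465).
At 3/8 + (1/24)*sqrt(465): a pole of order 2; residue -(2432/168175)*sqrt(465).

Denominator factor (x**2 - 3*x/4 - 2/3)^2: discriminant 155/48, real irrational roots 3/8 + (1/24)*sqrt(465) and 3/8 - (1/24)*sqrt(465); poles of order 2, moduli 3/8 + (1/24)*sqrt(465) and -3/8 + (1/24)*sqrt(465).
The radius of convergence is the smallest modulus among the singular points: -3/8 + (1/24)*sqrt(465).
The factor x**2 - 3*x/4 - 2/3 splits as (x - a)(x - a') with a = 3/8 - (1/24)*sqrt(465), a' = 3/8 + (1/24)*sqrt(465). At the order-2 pole a set g(x) = (x - a)^2*f(x) = [19/21] / (x - a')^2.
Order-2 pole: residue = g'(a); g'(3/8 - (1/24)*sqrt(465)) = (2432/168175)*sqrt(465), so the residue is (2432/168175)*sqrt(465).
The factor x**2 - 3*x/4 - 2/3 splits as (x - a)(x - a') with a = 3/8 + (1/24)*sqrt(465), a' = 3/8 - (1/24)*sqrt(465). At the order-2 pole a set g(x) = (x - a)^2*f(x) = [19/21] / (x - a')^2.
Order-2 pole: residue = g'(a); g'(3/8 + (1/24)*sqrt(465)) = -(2432/168175)*sqrt(465), so the residue is -(2432/168175)*sqrt(465).
List the singular points by increasing real part (a conjugate pair: the negative imaginary part first).


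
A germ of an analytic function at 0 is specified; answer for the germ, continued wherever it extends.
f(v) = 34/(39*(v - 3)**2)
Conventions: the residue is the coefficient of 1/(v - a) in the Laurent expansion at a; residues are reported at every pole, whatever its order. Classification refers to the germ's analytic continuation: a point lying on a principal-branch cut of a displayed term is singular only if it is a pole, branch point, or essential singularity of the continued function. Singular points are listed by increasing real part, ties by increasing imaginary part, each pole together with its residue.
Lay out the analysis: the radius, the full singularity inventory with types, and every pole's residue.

Radius of convergence at 0: 3.
At 3: a pole of order 2; residue 0.

Denominator factor (v - 3)^2: pole of order 2 at 3, modulus 3.
The radius of convergence is the smallest modulus among the singular points: 3.
At the order-2 pole 3 set g(v) = (v - (3))^2*f(v) = 34/39.
Order-2 pole: residue = g'(a); g'(3) = 0, so the residue is 0.


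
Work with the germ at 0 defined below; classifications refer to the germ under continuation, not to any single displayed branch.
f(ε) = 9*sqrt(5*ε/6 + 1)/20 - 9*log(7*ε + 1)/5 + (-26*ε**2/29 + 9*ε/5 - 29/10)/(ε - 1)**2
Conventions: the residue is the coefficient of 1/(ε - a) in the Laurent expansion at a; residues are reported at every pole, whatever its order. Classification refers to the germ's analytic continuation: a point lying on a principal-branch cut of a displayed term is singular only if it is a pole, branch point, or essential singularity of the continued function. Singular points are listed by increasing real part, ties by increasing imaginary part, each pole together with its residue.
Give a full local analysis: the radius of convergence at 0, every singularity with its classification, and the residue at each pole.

Denominator factor (ε - 1)^2: pole of order 2 at 1, modulus 1.
Branch term (9/20)*sqrt(1 - ε/(-6/5)): its argument vanishes at ε = -6/5, a square-root branch point, modulus 6/5.
Branch term (-9/5)*log(1 - ε/(-1/7)): its argument vanishes at ε = -1/7, a logarithmic branch point, modulus 1/7.
The radius of convergence is the smallest modulus among the singular points: 1/7.
The branch terms are analytic at 1 and contribute nothing to the residue; only the rational part matters.
At the order-2 pole 1 set g(ε) = (ε - (1))^2*(rational part) = -26*ε**2/29 + 9*ε/5 - 29/10.
Order-2 pole: residue = g'(a); g'(1) = 1/145, so the residue is 1/145.
List the singular points by increasing real part (a conjugate pair: the negative imaginary part first).

Radius of convergence at 0: 1/7.
At -6/5: an algebraic (square-root) branch point.
At -1/7: a logarithmic branch point.
At 1: a pole of order 2; residue 1/145.


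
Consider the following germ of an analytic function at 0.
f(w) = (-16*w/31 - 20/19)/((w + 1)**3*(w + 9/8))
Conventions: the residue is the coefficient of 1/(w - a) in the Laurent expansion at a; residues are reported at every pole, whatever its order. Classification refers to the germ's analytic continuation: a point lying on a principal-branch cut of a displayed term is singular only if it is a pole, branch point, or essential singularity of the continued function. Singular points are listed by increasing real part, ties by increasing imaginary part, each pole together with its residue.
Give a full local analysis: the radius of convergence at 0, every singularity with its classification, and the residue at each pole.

Denominator factor (w + 1)^3: pole of order 3 at -1, modulus 1.
Denominator factor (w + 9/8): pole of order 1 at -9/8, modulus 9/8.
The radius of convergence is the smallest modulus among the singular points: 1.
At the order-1 pole -9/8 set g(w) = (w - (-9/8))*f(w) = (-16*w/31 - 20/19)/(w + 1)**3.
Simple pole: residue = g(a) at a = -9/8, which is 142336/589.
At the order-3 pole -1 set g(w) = (w - (-1))^3*f(w) = (-16*w/31 - 20/19)/(w + 9/8).
Order-3 pole: residue = g''(a)/2; g''(-1) = -284672/589, so the residue is -142336/589.
List the singular points by increasing real part (a conjugate pair: the negative imaginary part first).

Radius of convergence at 0: 1.
At -9/8: a pole of order 1; residue 142336/589.
At -1: a pole of order 3; residue -142336/589.


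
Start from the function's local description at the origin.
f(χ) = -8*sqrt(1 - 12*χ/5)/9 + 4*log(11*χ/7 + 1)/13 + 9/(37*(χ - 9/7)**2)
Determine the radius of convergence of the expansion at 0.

Denominator factor (χ - 9/7)^2: pole of order 2 at 9/7, modulus 9/7.
Branch term (4/13)*log(1 - χ/(-7/11)): its argument vanishes at χ = -7/11, a logarithmic branch point, modulus 7/11.
Branch term (-8/9)*sqrt(1 - χ/(5/12)): its argument vanishes at χ = 5/12, a square-root branch point, modulus 5/12.
The radius of convergence is the smallest modulus among the singular points: 5/12.

The radius of convergence is 5/12.


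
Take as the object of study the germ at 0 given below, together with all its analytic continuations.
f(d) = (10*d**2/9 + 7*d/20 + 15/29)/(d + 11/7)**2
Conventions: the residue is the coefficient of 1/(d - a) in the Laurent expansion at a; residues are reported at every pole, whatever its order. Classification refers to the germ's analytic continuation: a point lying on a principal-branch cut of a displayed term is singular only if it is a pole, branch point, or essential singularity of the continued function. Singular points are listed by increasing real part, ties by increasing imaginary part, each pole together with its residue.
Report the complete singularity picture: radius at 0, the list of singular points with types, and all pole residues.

Denominator factor (d + 11/7)^2: pole of order 2 at -11/7, modulus 11/7.
The radius of convergence is the smallest modulus among the singular points: 11/7.
At the order-2 pole -11/7 set g(d) = (d - (-11/7))^2*f(d) = 10*d**2/9 + 7*d/20 + 15/29.
Order-2 pole: residue = g'(a); g'(-11/7) = -3959/1260, so the residue is -3959/1260.

Radius of convergence at 0: 11/7.
At -11/7: a pole of order 2; residue -3959/1260.


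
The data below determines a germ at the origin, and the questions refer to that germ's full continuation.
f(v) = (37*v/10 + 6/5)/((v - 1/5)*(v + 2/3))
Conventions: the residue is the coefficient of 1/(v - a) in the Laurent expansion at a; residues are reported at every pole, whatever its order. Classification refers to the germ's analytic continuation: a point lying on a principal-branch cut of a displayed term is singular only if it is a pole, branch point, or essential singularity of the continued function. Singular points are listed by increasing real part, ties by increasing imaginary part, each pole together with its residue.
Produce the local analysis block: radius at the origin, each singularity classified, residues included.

Radius of convergence at 0: 1/5.
At -2/3: a pole of order 1; residue 19/13.
At 1/5: a pole of order 1; residue 291/130.

Denominator factor (v - 1/5): pole of order 1 at 1/5, modulus 1/5.
Denominator factor (v + 2/3): pole of order 1 at -2/3, modulus 2/3.
The radius of convergence is the smallest modulus among the singular points: 1/5.
At the order-1 pole -2/3 set g(v) = (v - (-2/3))*f(v) = (37*v/10 + 6/5)/(v - 1/5).
Simple pole: residue = g(a) at a = -2/3, which is 19/13.
At the order-1 pole 1/5 set g(v) = (v - (1/5))*f(v) = (37*v/10 + 6/5)/(v + 2/3).
Simple pole: residue = g(a) at a = 1/5, which is 291/130.
List the singular points by increasing real part (a conjugate pair: the negative imaginary part first).


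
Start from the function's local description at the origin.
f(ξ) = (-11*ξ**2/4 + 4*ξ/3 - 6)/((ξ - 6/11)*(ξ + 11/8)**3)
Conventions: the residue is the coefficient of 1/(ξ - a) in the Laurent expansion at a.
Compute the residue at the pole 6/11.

The residue is -4150784/4826809.

At the order-1 pole 6/11 set g(ξ) = (ξ - (6/11))*f(ξ) = (-11*ξ**2/4 + 4*ξ/3 - 6)/(ξ + 11/8)**3.
Simple pole: residue = g(a) at a = 6/11, which is -4150784/4826809.


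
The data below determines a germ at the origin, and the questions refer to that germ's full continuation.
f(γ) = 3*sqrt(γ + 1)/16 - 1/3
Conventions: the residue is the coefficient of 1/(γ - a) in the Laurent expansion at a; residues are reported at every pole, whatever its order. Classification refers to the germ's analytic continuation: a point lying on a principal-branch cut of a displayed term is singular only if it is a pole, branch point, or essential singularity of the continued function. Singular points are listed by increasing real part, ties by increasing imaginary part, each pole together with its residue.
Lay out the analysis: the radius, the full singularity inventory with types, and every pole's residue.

Branch term (3/16)*sqrt(1 - γ/(-1)): its argument vanishes at γ = -1, a square-root branch point, modulus 1.
The radius of convergence is the smallest modulus among the singular points: 1.

Radius of convergence at 0: 1.
At -1: an algebraic (square-root) branch point.


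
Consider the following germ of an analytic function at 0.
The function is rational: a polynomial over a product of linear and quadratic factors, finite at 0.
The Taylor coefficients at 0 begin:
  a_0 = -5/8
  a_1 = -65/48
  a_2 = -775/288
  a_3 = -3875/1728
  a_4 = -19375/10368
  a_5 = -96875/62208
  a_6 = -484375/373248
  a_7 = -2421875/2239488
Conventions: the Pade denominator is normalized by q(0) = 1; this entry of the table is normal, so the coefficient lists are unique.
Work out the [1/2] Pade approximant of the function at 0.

Taylor coefficients needed (read off): a_0 = -5/8, a_1 = -65/48, a_2 = -775/288, a_3 = -3875/1728.
Write the denominator as Q(μ) = 1 + q1*μ + q2*μ^2. Requiring Q*f - P = O(μ^4) with deg P <= 1 kills the coefficients of μ^2..μ^3 in Q*f:
  μ^2: a_2 + q1*a_1 + q2*a_0 = 0, i.e. -775/288 + (-65/48)*q1 + (-5/8)*q2 = 0.
  μ^3: a_3 + q1*a_2 + q2*a_1 = 0, i.e. -3875/1728 + (-775/288)*q1 + (-65/48)*q2 = 0.
Solving this linear system: q1 = -310/21, q2 = 775/28.
The numerator is Q*f truncated at degree 1: P0 = a_0 = -5/8; P1 = a_1 + q1*a_0 = 2645/336.

The Pade approximant has numerator coefficients [-5/8, 2645/336]; denominator coefficients [1, -310/21, 775/28].


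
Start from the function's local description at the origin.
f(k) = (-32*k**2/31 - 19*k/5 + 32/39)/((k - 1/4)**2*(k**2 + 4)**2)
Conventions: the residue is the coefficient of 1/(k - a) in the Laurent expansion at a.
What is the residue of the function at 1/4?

The residue is -429350656/1660108125.

At the order-2 pole 1/4 set g(k) = (k - (1/4))^2*f(k) = (-32*k**2/31 - 19*k/5 + 32/39)/(k**2 + 4)**2.
Order-2 pole: residue = g'(a); g'(1/4) = -429350656/1660108125, so the residue is -429350656/1660108125.


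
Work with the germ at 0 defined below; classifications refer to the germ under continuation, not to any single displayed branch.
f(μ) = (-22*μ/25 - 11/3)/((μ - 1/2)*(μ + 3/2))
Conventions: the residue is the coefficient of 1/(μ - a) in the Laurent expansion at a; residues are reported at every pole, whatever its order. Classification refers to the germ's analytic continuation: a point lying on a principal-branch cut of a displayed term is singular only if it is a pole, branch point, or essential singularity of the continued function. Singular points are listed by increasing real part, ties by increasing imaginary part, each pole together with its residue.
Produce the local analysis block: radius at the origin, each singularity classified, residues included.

Denominator factor (μ + 3/2): pole of order 1 at -3/2, modulus 3/2.
Denominator factor (μ - 1/2): pole of order 1 at 1/2, modulus 1/2.
The radius of convergence is the smallest modulus among the singular points: 1/2.
At the order-1 pole -3/2 set g(μ) = (μ - (-3/2))*f(μ) = (-22*μ/25 - 11/3)/(μ - 1/2).
Simple pole: residue = g(a) at a = -3/2, which is 88/75.
At the order-1 pole 1/2 set g(μ) = (μ - (1/2))*f(μ) = (-22*μ/25 - 11/3)/(μ + 3/2).
Simple pole: residue = g(a) at a = 1/2, which is -154/75.
List the singular points by increasing real part (a conjugate pair: the negative imaginary part first).

Radius of convergence at 0: 1/2.
At -3/2: a pole of order 1; residue 88/75.
At 1/2: a pole of order 1; residue -154/75.


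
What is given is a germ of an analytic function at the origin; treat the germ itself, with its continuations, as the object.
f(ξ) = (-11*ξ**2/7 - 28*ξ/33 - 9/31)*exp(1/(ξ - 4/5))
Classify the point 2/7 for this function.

There is no denominator, hence no pole anywhere.
The essential point of exp(1/(ξ - (4/5))) is 4/5, not 2/7.
So the germ continues analytically to 2/7.

The point is a regular point.


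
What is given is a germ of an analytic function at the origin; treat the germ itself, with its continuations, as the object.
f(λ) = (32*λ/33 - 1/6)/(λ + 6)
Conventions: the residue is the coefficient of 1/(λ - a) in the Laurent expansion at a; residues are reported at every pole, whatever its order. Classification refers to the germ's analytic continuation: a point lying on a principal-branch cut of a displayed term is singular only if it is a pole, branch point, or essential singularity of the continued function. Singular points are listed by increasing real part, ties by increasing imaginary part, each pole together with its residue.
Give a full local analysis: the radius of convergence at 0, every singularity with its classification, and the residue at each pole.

Denominator factor (λ + 6): pole of order 1 at -6, modulus 6.
The radius of convergence is the smallest modulus among the singular points: 6.
At the order-1 pole -6 set g(λ) = (λ - (-6))*f(λ) = 32*λ/33 - 1/6.
Simple pole: residue = g(a) at a = -6, which is -395/66.

Radius of convergence at 0: 6.
At -6: a pole of order 1; residue -395/66.


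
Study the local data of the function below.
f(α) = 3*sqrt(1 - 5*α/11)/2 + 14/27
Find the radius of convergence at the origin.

Branch term (3/2)*sqrt(1 - α/(11/5)): its argument vanishes at α = 11/5, a square-root branch point, modulus 11/5.
The radius of convergence is the smallest modulus among the singular points: 11/5.

The radius of convergence is 11/5.


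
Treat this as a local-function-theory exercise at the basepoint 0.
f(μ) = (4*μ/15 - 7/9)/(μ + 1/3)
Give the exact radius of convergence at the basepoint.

The radius of convergence is 1/3.

Denominator factor (μ + 1/3): pole of order 1 at -1/3, modulus 1/3.
The radius of convergence is the smallest modulus among the singular points: 1/3.


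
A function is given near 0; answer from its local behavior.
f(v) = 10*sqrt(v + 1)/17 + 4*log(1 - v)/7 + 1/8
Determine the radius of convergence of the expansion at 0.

Branch term (4/7)*log(1 - v/(1)): its argument vanishes at v = 1, a logarithmic branch point, modulus 1.
Branch term (10/17)*sqrt(1 - v/(-1)): its argument vanishes at v = -1, a square-root branch point, modulus 1.
The radius of convergence is the smallest modulus among the singular points: 1.

The radius of convergence is 1.


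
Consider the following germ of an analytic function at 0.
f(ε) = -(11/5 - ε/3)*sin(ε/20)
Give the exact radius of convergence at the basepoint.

The factor -sin(ε/20) is entire and contributes no finite singular point.
The polynomial part has no poles.
No finite singular points: the Taylor series at 0 converges everywhere.

The radius of convergence is infinite.


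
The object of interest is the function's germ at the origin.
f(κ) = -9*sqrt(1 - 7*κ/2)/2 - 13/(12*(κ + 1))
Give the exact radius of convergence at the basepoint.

Denominator factor (κ + 1): pole of order 1 at -1, modulus 1.
Branch term (-9/2)*sqrt(1 - κ/(2/7)): its argument vanishes at κ = 2/7, a square-root branch point, modulus 2/7.
The radius of convergence is the smallest modulus among the singular points: 2/7.

The radius of convergence is 2/7.


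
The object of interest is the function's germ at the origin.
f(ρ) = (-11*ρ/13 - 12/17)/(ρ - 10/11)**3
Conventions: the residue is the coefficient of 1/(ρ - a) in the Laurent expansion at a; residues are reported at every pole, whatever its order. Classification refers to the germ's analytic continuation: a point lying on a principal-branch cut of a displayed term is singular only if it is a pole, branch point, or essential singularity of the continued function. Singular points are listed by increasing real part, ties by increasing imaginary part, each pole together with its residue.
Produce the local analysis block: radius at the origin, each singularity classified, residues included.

Radius of convergence at 0: 10/11.
At 10/11: a pole of order 3; residue 0.

Denominator factor (ρ - 10/11)^3: pole of order 3 at 10/11, modulus 10/11.
The radius of convergence is the smallest modulus among the singular points: 10/11.
At the order-3 pole 10/11 set g(ρ) = (ρ - (10/11))^3*f(ρ) = -11*ρ/13 - 12/17.
Order-3 pole: residue = g''(a)/2; g''(10/11) = 0, so the residue is 0.


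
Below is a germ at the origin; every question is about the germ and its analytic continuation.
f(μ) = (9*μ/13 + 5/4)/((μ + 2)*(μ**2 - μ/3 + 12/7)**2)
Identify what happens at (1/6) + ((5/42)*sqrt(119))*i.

The point is a pole of order 2.

The denominator factor μ**2 - μ/3 + 12/7 vanishes at (1/6) + ((5/42)*sqrt(119))*i and appears to the power 2; the numerator there equals (71/52) + ((15/182)*sqrt(119))*i, nonzero, and no other factor vanishes.
Hence a pole whose order is the multiplicity, 2.


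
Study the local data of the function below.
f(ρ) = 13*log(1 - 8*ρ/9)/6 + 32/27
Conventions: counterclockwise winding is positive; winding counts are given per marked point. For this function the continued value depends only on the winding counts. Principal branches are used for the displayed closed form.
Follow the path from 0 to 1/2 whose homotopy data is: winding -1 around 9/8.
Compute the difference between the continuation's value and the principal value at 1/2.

The rational part is single-valued and drops out of the difference; each branch term changes only by its own monodromy.
(13/6)*log(1 - ρ/(9/8)): each positive loop around 9/8 adds 2*pi*i to the log, so winding -1 contributes (13/6)*(-1)*2*pi*i = -(13/3)*pi*i.
Summing the contributions at ρ = 1/2 gives -(13/3)*pi*i.

Continued minus principal equals -(13/3)*pi*i.


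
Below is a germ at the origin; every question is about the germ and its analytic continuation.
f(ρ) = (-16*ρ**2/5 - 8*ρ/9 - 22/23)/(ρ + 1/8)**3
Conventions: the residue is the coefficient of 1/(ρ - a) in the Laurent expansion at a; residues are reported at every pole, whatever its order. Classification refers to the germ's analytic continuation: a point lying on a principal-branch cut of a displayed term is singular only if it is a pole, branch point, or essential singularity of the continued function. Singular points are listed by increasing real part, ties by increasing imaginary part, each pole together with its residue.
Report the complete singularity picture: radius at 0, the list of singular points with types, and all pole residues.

Denominator factor (ρ + 1/8)^3: pole of order 3 at -1/8, modulus 1/8.
The radius of convergence is the smallest modulus among the singular points: 1/8.
At the order-3 pole -1/8 set g(ρ) = (ρ - (-1/8))^3*f(ρ) = -16*ρ**2/5 - 8*ρ/9 - 22/23.
Order-3 pole: residue = g''(a)/2; g''(-1/8) = -32/5, so the residue is -16/5.

Radius of convergence at 0: 1/8.
At -1/8: a pole of order 3; residue -16/5.


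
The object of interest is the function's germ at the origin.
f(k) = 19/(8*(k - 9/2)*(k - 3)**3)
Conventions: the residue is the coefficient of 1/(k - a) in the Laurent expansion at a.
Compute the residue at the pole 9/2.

At the order-1 pole 9/2 set g(k) = (k - (9/2))*f(k) = 19/(8*(k - 3)**3).
Simple pole: residue = g(a) at a = 9/2, which is 19/27.

The residue is 19/27.


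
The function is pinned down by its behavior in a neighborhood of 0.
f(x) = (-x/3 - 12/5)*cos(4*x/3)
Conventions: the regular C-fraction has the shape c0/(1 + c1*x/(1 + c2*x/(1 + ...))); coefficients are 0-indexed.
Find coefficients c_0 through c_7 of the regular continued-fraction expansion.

Taylor coefficients (expand at 0): a_0 = -12/5, a_1 = -1/3, a_2 = 32/15, a_3 = 8/27, a_4 = -128/405, a_5 = -32/729, a_6 = 1024/54675, a_7 = 256/98415.
c0 = a_0 = -12/5. Peel one level at a time: if S = 1 + c*x/S' with S'(0) = 1, then c is the x-coefficient of S and S' = c*x/(S - 1).
S_1 = c0/f = 1 + (-5/36)*x + (1177/1296)*x^2 + ...; c1 = -5/36.
S_2 = c1*x/(S_1 - 1) = 1 + (1177/180)*x + (9416/225)*x^2 + ...; c2 = 1177/180.
S_3 = c2*x/(S_2 - 1) = 1 + (-32/5)*x + (-2560/3531)*x^2 + ...; c3 = -32/5.
S_4 = c3*x/(S_3 - 1) = 1 + (-400/3531)*x + (-108500/37403883)*x^2 + ...; c4 = -400/3531.
S_5 = c4*x/(S_4 - 1) = 1 + (-1085/42372)*x + (813577/38134800)*x^2 + ...; c5 = -1085/42372.
S_6 = c5*x/(S_5 - 1) = 1 + (813577/976500)*x + (3830320516/6621890625)*x^2 + ...; c6 = 813577/976500.
S_7 = c6*x/(S_6 - 1) = 1 + (-18832/27125)*x + ...; c7 = -18832/27125.

The regular C-fraction coefficients are [-12/5, -5/36, 1177/180, -32/5, -400/3531, -1085/42372, 813577/976500, -18832/27125].


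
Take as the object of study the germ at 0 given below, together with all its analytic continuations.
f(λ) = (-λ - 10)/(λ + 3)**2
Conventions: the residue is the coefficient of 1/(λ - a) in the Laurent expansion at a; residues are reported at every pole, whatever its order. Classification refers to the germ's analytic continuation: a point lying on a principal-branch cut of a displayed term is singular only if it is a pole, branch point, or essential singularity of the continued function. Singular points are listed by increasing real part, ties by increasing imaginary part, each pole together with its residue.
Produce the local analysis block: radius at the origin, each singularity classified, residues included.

Denominator factor (λ + 3)^2: pole of order 2 at -3, modulus 3.
The radius of convergence is the smallest modulus among the singular points: 3.
At the order-2 pole -3 set g(λ) = (λ - (-3))^2*f(λ) = -λ - 10.
Order-2 pole: residue = g'(a); g'(-3) = -1, so the residue is -1.

Radius of convergence at 0: 3.
At -3: a pole of order 2; residue -1.


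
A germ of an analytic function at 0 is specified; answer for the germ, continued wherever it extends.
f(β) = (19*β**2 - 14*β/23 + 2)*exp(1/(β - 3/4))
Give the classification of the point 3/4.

The exponent 1/(β - (3/4)) has a pole at 3/4, so exp(1/(β - (3/4))) takes every nonzero value near it: an essential singularity (not a pole of any order).

The point is an essential singularity.


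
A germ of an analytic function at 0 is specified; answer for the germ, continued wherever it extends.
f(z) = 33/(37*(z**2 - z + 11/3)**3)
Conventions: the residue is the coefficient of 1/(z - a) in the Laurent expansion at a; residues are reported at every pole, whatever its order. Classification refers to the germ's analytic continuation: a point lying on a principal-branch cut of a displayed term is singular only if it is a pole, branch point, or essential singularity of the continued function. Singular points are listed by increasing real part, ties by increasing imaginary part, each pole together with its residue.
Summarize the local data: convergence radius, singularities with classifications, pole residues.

Radius of convergence at 0: (1/3)*sqrt(33).
At (1/2) - ((1/6)*sqrt(123))*i: a pole of order 3; residue ((1782/2550077)*sqrt(123))*i.
At (1/2) + ((1/6)*sqrt(123))*i: a pole of order 3; residue -((1782/2550077)*sqrt(123))*i.

Denominator factor (z**2 - z + 11/3)^3: discriminant -41/3, complex-conjugate roots (1/2) + ((1/6)*sqrt(123))*i and (1/2) - ((1/6)*sqrt(123))*i; poles of order 3, moduli (1/3)*sqrt(33) and (1/3)*sqrt(33).
The radius of convergence is the smallest modulus among the singular points: (1/3)*sqrt(33).
The factor z**2 - z + 11/3 splits as (z - a)(z - a') with a = (1/2) - ((1/6)*sqrt(123))*i, a' = (1/2) + ((1/6)*sqrt(123))*i. At the order-3 pole a set g(z) = (z - a)^3*f(z) = [33/37] / (z - a')^3.
Order-3 pole: residue = g''(a)/2; g''((1/2) - ((1/6)*sqrt(123))*i) = ((3564/2550077)*sqrt(123))*i, so the residue is ((1782/2550077)*sqrt(123))*i.
The factor z**2 - z + 11/3 splits as (z - a)(z - a') with a = (1/2) + ((1/6)*sqrt(123))*i, a' = (1/2) - ((1/6)*sqrt(123))*i. At the order-3 pole a set g(z) = (z - a)^3*f(z) = [33/37] / (z - a')^3.
Order-3 pole: residue = g''(a)/2; g''((1/2) + ((1/6)*sqrt(123))*i) = -((3564/2550077)*sqrt(123))*i, so the residue is -((1782/2550077)*sqrt(123))*i.
List the singular points by increasing real part (a conjugate pair: the negative imaginary part first).


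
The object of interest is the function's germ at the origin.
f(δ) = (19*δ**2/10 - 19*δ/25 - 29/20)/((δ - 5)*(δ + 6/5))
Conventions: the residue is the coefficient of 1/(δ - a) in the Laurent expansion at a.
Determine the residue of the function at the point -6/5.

The residue is -1099/3100.

At the order-1 pole -6/5 set g(δ) = (δ - (-6/5))*f(δ) = (19*δ**2/10 - 19*δ/25 - 29/20)/(δ - 5).
Simple pole: residue = g(a) at a = -6/5, which is -1099/3100.


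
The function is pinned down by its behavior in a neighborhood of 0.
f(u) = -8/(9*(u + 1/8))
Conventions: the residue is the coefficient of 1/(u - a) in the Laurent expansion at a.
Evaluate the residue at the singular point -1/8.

At the order-1 pole -1/8 set g(u) = (u - (-1/8))*f(u) = -8/9.
Simple pole: residue = g(a) at a = -1/8, which is -8/9.

The residue is -8/9.


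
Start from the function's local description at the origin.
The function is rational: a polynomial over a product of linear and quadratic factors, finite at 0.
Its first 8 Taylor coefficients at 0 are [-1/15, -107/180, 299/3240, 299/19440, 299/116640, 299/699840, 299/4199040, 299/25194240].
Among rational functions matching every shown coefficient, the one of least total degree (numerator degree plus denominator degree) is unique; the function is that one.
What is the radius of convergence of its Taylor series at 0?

No rational of total degree below 3 reproduces all 8 coefficients; solving the [2/1] Pade equations on them gives f(x) = (-31*x**2/27 + 7*x/2 + 2/5)/(x - 6), whose expansion matches every shown term.
Denominator factor (x - 6): pole of order 1 at 6, modulus 6.
The radius of convergence is the smallest modulus among the singular points: 6.

The radius of convergence is 6.


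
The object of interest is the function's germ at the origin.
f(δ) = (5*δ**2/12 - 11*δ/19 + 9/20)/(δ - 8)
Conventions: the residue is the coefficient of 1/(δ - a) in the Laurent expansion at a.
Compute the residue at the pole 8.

At the order-1 pole 8 set g(δ) = (δ - (8))*f(δ) = 5*δ**2/12 - 11*δ/19 + 9/20.
Simple pole: residue = g(a) at a = 8, which is 25633/1140.

The residue is 25633/1140.


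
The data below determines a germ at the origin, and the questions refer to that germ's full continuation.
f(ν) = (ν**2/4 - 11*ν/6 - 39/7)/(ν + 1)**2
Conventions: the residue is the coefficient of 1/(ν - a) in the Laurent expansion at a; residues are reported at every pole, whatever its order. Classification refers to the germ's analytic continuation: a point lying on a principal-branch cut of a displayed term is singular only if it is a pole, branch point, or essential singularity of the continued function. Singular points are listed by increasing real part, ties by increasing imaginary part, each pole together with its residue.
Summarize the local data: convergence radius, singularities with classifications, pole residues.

Radius of convergence at 0: 1.
At -1: a pole of order 2; residue -7/3.

Denominator factor (ν + 1)^2: pole of order 2 at -1, modulus 1.
The radius of convergence is the smallest modulus among the singular points: 1.
At the order-2 pole -1 set g(ν) = (ν - (-1))^2*f(ν) = ν**2/4 - 11*ν/6 - 39/7.
Order-2 pole: residue = g'(a); g'(-1) = -7/3, so the residue is -7/3.
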